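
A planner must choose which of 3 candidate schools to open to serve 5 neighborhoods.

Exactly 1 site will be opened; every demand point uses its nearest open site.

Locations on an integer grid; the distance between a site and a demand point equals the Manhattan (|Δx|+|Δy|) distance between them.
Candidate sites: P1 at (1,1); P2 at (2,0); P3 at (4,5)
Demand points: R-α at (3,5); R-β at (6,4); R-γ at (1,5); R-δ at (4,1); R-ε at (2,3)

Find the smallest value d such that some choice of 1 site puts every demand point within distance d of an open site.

4

Open {P3}.
  Farthest demand point is R-δ at distance 4 (to P3); all others are ≤ 4.
With {P1} the worst case is 8.
With {P2} the worst case is 8.
No size-1 selection achieves below 4.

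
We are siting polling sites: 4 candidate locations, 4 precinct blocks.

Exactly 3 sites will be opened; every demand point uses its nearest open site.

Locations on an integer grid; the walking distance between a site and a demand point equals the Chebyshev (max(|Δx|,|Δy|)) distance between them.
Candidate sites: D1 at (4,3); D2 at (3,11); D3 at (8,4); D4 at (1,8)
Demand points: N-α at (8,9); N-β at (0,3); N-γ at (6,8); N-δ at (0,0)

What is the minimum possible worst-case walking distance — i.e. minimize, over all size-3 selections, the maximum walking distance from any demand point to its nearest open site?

Open {D1, D2, D3}.
  Farthest demand point is N-α at walking distance 5 (to D2); all others are ≤ 5.
With {D1, D2, D4} the worst case is 5.
With {D1, D3, D4} the worst case is 5.
No size-3 selection achieves below 5.

5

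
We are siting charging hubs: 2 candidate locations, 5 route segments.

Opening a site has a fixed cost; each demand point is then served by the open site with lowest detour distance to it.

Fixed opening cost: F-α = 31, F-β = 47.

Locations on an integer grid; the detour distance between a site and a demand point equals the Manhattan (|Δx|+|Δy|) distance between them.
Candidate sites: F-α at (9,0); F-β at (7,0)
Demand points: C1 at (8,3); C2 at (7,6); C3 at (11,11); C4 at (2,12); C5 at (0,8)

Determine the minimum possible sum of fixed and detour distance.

92

Open {F-α}: assign each demand point to its cheapest open site.
  C1→F-α 4, C2→F-α 8, C3→F-α 13, C4→F-α 19, C5→F-α 17
  detour distance 61, fixed 31 → total 92.
Compare {F-β}: detour distance 57 + fixed 47 = 104.
Compare {F-α, F-β}: detour distance 55 + fixed 78 = 133.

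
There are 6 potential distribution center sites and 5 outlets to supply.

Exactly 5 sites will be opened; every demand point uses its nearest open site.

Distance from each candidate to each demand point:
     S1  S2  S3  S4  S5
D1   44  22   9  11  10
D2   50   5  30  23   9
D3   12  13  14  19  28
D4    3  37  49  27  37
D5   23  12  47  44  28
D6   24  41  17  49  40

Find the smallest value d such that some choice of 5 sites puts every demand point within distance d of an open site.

Open {D1, D2, D3, D4, D5}.
  Farthest demand point is S4 at distance 11 (to D1); all others are ≤ 11.
With {D1, D2, D3, D4, D6} the worst case is 11.
With {D1, D2, D4, D5, D6} the worst case is 11.
No size-5 selection achieves below 11.

11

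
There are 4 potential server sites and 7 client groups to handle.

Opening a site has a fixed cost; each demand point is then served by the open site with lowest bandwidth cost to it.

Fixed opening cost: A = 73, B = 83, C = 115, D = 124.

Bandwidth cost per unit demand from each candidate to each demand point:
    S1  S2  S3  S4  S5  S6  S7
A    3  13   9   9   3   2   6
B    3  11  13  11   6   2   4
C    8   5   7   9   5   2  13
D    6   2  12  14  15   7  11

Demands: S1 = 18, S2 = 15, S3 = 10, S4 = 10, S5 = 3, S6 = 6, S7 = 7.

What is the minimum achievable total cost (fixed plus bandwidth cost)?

Open {A, D}: assign each demand point to its cheapest open site.
  S1→A 18×3=54, S2→D 15×2=30, S3→A 10×9=90, S4→A 10×9=90, S5→A 3×3=9, S6→A 6×2=12, S7→A 7×6=42
  bandwidth cost 327, fixed 197 → total 524.
Compare {A, C}: bandwidth cost 352 + fixed 188 = 540.
Compare {B, C}: bandwidth cost 344 + fixed 198 = 542.
Compare {A}: bandwidth cost 492 + fixed 73 = 565.
All other subsets cost ≥ 540. Minimum total cost: 524.

524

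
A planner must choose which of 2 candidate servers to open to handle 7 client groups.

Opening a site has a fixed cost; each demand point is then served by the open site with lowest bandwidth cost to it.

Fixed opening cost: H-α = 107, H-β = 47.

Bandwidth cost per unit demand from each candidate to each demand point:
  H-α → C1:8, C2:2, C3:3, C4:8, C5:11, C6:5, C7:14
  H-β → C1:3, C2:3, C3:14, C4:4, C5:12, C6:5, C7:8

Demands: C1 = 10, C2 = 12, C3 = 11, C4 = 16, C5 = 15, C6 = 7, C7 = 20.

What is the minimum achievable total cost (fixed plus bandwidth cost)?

665

Open {H-α, H-β}: assign each demand point to its cheapest open site.
  C1→H-β 10×3=30, C2→H-α 12×2=24, C3→H-α 11×3=33, C4→H-β 16×4=64, C5→H-α 15×11=165, C6→H-α 7×5=35, C7→H-β 20×8=160
  bandwidth cost 511, fixed 154 → total 665.
Compare {H-β}: bandwidth cost 659 + fixed 47 = 706.
Compare {H-α}: bandwidth cost 745 + fixed 107 = 852.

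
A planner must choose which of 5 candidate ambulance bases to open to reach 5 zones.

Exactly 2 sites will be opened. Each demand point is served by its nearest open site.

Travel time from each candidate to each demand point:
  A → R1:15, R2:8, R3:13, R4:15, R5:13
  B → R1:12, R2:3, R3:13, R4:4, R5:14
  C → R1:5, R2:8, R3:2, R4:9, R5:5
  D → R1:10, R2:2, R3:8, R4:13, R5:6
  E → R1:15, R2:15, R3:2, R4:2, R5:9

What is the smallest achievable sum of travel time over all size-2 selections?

19

Open {B, C}.
  R1→C 5, R2→B 3, R3→C 2, R4→B 4, R5→C 5  ⇒ total 19.
Compare {C, E}: total 22.
Compare {D, E}: total 22.
No size-2 selection does better; minimum is 19.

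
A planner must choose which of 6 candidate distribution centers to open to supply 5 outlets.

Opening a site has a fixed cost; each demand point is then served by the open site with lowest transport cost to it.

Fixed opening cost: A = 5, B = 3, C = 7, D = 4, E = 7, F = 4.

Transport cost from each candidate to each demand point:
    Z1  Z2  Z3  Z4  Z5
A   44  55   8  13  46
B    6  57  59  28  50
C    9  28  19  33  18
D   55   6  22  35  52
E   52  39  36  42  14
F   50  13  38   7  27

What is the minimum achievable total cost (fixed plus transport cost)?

64

Open {A, B, D, E, F}: assign each demand point to its cheapest open site.
  Z1→B 6, Z2→D 6, Z3→A 8, Z4→F 7, Z5→E 14
  transport cost 41, fixed 23 → total 64.
Compare {A, B, D, E}: transport cost 47 + fixed 19 = 66.
Compare {A, B, E, F}: transport cost 48 + fixed 19 = 67.
Compare {A, C, D, F}: transport cost 48 + fixed 20 = 68.
All other subsets cost ≥ 66. Minimum total cost: 64.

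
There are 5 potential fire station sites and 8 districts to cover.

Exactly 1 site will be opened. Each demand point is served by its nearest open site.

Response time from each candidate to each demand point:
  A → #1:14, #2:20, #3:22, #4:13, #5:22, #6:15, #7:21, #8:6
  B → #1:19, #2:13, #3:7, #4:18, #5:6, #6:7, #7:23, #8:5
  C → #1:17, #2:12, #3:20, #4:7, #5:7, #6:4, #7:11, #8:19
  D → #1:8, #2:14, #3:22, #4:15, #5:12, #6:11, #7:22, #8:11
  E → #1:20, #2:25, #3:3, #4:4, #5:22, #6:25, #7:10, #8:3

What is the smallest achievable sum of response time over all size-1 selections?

Open {C}.
  #1→C 17, #2→C 12, #3→C 20, #4→C 7, #5→C 7, #6→C 4, #7→C 11, #8→C 19  ⇒ total 97.
Compare {B}: total 98.
Compare {E}: total 112.
No size-1 selection does better; minimum is 97.

97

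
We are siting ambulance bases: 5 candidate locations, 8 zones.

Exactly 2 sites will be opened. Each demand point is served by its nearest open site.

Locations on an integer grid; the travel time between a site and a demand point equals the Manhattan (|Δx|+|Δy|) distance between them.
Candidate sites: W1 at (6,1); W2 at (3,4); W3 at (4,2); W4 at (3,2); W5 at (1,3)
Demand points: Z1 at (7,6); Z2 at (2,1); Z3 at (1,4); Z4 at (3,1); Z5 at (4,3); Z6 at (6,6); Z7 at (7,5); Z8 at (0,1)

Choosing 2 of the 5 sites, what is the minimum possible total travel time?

Open {W2, W4}.
  Z1→W2 6, Z2→W4 2, Z3→W2 2, Z4→W4 1, Z5→W2 2, Z6→W2 5, Z7→W2 5, Z8→W4 4  ⇒ total 27.
Compare {W2, W5}: total 28.
Compare {W1, W4}: total 29.
No size-2 selection does better; minimum is 27.

27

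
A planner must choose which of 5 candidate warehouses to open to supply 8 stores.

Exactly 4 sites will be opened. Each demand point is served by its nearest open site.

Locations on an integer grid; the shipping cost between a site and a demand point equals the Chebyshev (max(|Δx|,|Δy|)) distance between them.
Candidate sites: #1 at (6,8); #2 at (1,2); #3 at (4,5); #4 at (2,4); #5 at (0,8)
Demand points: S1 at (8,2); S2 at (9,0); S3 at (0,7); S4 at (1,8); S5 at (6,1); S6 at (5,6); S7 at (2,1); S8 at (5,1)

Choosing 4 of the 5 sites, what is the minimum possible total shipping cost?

20

Open {#2, #3, #4, #5}.
  S1→#3 4, S2→#3 5, S3→#5 1, S4→#5 1, S5→#3 4, S6→#3 1, S7→#2 1, S8→#4 3  ⇒ total 20.
Compare {#1, #2, #3, #5}: total 21.
Compare {#1, #3, #4, #5}: total 22.
No size-4 selection does better; minimum is 20.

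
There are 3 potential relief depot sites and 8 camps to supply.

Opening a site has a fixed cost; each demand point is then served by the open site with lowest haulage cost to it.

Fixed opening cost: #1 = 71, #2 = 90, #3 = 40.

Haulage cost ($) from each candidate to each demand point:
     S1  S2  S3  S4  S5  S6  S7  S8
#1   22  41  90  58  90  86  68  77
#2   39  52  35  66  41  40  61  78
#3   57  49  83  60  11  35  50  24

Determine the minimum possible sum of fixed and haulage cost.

409

Open {#3}: assign each demand point to its cheapest open site.
  S1→#3 57, S2→#3 49, S3→#3 83, S4→#3 60, S5→#3 11, S6→#3 35, S7→#3 50, S8→#3 24
  haulage cost 369, fixed 40 → total 409.
Compare {#2, #3}: haulage cost 303 + fixed 130 = 433.
Compare {#1, #3}: haulage cost 324 + fixed 111 = 435.
Compare {#1, #2, #3}: haulage cost 276 + fixed 201 = 477.
All other subsets cost ≥ 433. Minimum total cost: 409.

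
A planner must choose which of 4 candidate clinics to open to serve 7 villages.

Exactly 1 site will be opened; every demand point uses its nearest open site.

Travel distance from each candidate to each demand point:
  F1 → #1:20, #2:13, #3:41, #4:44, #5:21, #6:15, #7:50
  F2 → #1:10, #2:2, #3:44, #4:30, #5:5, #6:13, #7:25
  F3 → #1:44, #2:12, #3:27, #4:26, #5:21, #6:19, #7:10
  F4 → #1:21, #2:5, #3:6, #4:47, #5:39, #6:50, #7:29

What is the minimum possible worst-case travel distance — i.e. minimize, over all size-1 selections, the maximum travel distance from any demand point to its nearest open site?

Open {F2}.
  Farthest demand point is #3 at travel distance 44 (to F2); all others are ≤ 44.
With {F3} the worst case is 44.
With {F1} the worst case is 50.
No size-1 selection achieves below 44.

44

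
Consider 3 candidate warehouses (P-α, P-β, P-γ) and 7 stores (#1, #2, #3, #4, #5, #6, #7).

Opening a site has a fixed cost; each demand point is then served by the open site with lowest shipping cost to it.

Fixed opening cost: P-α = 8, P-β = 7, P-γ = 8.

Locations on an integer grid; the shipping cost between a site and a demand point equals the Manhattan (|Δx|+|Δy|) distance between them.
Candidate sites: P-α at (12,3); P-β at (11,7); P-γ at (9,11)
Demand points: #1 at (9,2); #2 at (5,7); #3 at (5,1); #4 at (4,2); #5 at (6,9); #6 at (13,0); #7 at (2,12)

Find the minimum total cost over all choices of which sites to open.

63

Open {P-α, P-γ}: assign each demand point to its cheapest open site.
  #1→P-α 4, #2→P-γ 8, #3→P-α 9, #4→P-α 9, #5→P-γ 5, #6→P-α 4, #7→P-γ 8
  shipping cost 47, fixed 16 → total 63.
Compare {P-α, P-β}: shipping cost 53 + fixed 15 = 68.
Compare {P-α, P-β, P-γ}: shipping cost 45 + fixed 23 = 68.
Compare {P-β}: shipping cost 67 + fixed 7 = 74.
All other subsets cost ≥ 68. Minimum total cost: 63.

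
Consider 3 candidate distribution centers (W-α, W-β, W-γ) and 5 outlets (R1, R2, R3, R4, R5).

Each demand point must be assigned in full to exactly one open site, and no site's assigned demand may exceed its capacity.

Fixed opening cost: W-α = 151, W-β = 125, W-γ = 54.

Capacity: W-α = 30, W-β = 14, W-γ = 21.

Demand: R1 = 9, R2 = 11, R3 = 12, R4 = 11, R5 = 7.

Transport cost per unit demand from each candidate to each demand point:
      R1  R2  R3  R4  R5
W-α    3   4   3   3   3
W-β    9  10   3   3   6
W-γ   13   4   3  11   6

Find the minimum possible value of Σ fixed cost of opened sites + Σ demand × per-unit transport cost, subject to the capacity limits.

456

Open {W-α, W-γ}; cheapest assignment that respects the capacities:
  W-α (cap 30, load 30): R3, R4, R5 — cost 12×3 + 11×3 + 7×3 = 90
  W-γ (cap 21, load 20): R1, R2 — cost 9×13 + 11×4 = 161
  Shipping 251, fixed 205 → total 456.
  Any other capacity-feasible assignment to {W-α, W-γ} ships for at least 251.
Compare {W-α, W-β, W-γ}: its best feasible assignment gives total 491.
Every other set of open sites that can feasibly serve all demand totals ≥ 491 even under its best assignment. Minimum: 456.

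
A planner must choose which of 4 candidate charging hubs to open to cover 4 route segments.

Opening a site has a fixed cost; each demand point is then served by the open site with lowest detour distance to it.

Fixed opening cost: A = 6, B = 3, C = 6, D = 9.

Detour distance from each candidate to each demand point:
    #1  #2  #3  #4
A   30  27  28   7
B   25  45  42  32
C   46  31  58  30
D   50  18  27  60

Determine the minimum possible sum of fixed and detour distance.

Open {A, B, D}: assign each demand point to its cheapest open site.
  #1→B 25, #2→D 18, #3→D 27, #4→A 7
  detour distance 77, fixed 18 → total 95.
Compare {A, B}: detour distance 87 + fixed 9 = 96.
Compare {A, D}: detour distance 82 + fixed 15 = 97.
Compare {A}: detour distance 92 + fixed 6 = 98.
All other subsets cost ≥ 96. Minimum total cost: 95.

95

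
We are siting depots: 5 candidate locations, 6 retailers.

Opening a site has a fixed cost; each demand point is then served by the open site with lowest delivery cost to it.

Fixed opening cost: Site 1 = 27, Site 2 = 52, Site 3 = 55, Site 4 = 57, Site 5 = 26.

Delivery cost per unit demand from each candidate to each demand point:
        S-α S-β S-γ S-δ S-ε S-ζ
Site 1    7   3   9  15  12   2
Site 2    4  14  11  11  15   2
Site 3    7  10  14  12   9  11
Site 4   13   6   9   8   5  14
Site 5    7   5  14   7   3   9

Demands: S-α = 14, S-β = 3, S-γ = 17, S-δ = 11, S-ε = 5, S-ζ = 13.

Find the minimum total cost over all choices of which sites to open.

Open {Site 1, Site 5}: assign each demand point to its cheapest open site.
  S-α→Site 1 14×7=98, S-β→Site 1 3×3=9, S-γ→Site 1 17×9=153, S-δ→Site 5 11×7=77, S-ε→Site 5 5×3=15, S-ζ→Site 1 13×2=26
  delivery cost 378, fixed 53 → total 431.
Compare {Site 1, Site 2, Site 5}: delivery cost 336 + fixed 105 = 441.
Compare {Site 2, Site 5}: delivery cost 376 + fixed 78 = 454.
Compare {Site 2, Site 4}: delivery cost 366 + fixed 109 = 475.
All other subsets cost ≥ 441. Minimum total cost: 431.

431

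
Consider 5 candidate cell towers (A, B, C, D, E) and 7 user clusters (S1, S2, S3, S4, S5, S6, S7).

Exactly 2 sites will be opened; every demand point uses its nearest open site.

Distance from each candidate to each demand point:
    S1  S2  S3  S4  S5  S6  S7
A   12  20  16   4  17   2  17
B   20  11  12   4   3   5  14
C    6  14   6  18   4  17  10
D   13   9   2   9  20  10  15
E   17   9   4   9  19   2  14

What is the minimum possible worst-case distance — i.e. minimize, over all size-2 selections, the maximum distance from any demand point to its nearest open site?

Open {C, D}.
  Farthest demand point is S6 at distance 10 (to D); all others are ≤ 10.
With {C, E} the worst case is 10.
With {B, C} the worst case is 11.
No size-2 selection achieves below 10.

10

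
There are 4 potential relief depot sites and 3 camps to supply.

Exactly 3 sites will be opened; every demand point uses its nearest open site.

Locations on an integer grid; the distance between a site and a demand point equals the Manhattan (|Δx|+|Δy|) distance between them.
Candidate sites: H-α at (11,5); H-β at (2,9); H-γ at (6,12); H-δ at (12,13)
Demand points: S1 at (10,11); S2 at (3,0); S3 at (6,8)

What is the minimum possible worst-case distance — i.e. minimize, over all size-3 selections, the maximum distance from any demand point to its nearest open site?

Open {H-α, H-β, H-γ}.
  Farthest demand point is S2 at distance 10 (to H-β); all others are ≤ 10.
With {H-α, H-β, H-δ} the worst case is 10.
With {H-β, H-γ, H-δ} the worst case is 10.
No size-3 selection achieves below 10.

10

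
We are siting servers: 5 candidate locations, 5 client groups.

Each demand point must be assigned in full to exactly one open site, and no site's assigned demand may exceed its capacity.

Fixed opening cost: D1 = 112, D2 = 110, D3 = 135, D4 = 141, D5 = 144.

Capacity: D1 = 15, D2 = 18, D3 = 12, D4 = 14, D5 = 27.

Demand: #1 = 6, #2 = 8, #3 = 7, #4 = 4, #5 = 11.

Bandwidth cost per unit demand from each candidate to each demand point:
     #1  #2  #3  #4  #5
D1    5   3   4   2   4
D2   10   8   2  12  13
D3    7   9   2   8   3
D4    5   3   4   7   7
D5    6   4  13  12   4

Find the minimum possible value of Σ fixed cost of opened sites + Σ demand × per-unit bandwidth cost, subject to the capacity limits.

404

Open {D1, D5}; cheapest assignment that respects the capacities:
  D1 (cap 15, load 11): #3, #4 — cost 7×4 + 4×2 = 36
  D5 (cap 27, load 25): #1, #2, #5 — cost 6×6 + 8×4 + 11×4 = 112
  Shipping 148, fixed 256 → total 404.
  Any other capacity-feasible assignment to {D1, D5} ships for at least 148.
Compare {D2, D5}: its best feasible assignment gives total 428.
Compare {D3, D5}: its best feasible assignment gives total 437.
Every other set of open sites that can feasibly serve all demand totals ≥ 428 even under its best assignment. Minimum: 404.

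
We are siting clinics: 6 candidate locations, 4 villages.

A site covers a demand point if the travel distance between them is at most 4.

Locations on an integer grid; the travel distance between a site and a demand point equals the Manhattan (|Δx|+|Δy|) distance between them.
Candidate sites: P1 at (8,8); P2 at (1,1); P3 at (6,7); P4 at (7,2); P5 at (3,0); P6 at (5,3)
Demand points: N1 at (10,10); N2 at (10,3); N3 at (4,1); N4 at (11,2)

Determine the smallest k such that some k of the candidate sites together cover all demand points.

Coverage sets (demand points within 4 of each site):
  P1: {N1}
  P2: {N3}
  P3: {}
  P4: {N2, N3, N4}
  P5: {N3}
  P6: {N3}
No single site covers all 4 demand points.
But {P1, P4} covers everything, so the minimum is 2.

2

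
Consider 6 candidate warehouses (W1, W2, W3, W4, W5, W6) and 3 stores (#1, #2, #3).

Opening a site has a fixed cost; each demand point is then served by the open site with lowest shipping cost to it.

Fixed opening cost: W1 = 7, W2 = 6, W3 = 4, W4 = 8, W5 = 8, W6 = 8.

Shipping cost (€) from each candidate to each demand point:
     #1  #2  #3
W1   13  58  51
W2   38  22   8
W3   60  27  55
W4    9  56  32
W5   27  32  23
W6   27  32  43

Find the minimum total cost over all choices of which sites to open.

53

Open {W2, W4}: assign each demand point to its cheapest open site.
  #1→W4 9, #2→W2 22, #3→W2 8
  shipping cost 39, fixed 14 → total 53.
Compare {W1, W2}: shipping cost 43 + fixed 13 = 56.
Compare {W2, W3, W4}: shipping cost 39 + fixed 18 = 57.
Compare {W1, W2, W3}: shipping cost 43 + fixed 17 = 60.
All other subsets cost ≥ 56. Minimum total cost: 53.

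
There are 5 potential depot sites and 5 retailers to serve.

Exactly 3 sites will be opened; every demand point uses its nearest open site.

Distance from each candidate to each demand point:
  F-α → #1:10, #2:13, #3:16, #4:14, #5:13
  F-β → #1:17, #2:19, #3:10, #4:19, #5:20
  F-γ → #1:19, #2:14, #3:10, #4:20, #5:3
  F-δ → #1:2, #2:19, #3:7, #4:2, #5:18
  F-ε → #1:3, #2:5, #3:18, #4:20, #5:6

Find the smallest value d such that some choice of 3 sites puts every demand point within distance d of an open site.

7

Open {F-α, F-δ, F-ε}.
  Farthest demand point is #3 at distance 7 (to F-δ); all others are ≤ 7.
With {F-β, F-δ, F-ε} the worst case is 7.
With {F-γ, F-δ, F-ε} the worst case is 7.
No size-3 selection achieves below 7.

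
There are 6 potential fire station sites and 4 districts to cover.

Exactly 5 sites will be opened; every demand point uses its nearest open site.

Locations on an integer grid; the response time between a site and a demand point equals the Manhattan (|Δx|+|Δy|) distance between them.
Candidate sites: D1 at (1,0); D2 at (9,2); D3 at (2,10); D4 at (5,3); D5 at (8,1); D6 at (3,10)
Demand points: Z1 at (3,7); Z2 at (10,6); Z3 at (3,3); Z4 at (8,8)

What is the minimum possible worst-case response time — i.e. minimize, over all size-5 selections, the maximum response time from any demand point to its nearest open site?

Open {D1, D2, D3, D4, D5}.
  Farthest demand point is Z4 at response time 7 (to D2); all others are ≤ 7.
With {D1, D2, D3, D4, D6} the worst case is 7.
With {D1, D2, D3, D5, D6} the worst case is 7.
No size-5 selection achieves below 7.

7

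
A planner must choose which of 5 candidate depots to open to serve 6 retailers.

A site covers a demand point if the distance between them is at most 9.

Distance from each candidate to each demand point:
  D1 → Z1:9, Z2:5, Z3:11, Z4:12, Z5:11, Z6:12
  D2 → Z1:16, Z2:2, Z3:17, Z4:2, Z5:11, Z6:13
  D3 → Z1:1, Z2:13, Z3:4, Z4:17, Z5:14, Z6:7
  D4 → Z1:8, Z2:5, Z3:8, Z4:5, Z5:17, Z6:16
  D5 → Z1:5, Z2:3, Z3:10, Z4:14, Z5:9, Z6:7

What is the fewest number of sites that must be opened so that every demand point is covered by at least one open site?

2

Coverage sets (demand points within 9 of each site):
  D1: {Z1, Z2}
  D2: {Z2, Z4}
  D3: {Z1, Z3, Z6}
  D4: {Z1, Z2, Z3, Z4}
  D5: {Z1, Z2, Z5, Z6}
No single site covers all 6 demand points.
But {D4, D5} covers everything, so the minimum is 2.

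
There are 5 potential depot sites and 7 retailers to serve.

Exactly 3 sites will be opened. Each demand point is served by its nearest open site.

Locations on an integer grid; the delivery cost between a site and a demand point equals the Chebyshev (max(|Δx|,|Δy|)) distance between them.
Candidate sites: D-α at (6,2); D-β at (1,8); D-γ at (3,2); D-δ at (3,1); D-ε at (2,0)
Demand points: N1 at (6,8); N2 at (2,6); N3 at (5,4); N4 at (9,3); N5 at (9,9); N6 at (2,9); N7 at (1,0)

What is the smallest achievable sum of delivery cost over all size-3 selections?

21

Open {D-α, D-β, D-ε}.
  N1→D-β 5, N2→D-β 2, N3→D-α 2, N4→D-α 3, N5→D-α 7, N6→D-β 1, N7→D-ε 1  ⇒ total 21.
Compare {D-α, D-β, D-γ}: total 22.
Compare {D-α, D-β, D-δ}: total 22.
No size-3 selection does better; minimum is 21.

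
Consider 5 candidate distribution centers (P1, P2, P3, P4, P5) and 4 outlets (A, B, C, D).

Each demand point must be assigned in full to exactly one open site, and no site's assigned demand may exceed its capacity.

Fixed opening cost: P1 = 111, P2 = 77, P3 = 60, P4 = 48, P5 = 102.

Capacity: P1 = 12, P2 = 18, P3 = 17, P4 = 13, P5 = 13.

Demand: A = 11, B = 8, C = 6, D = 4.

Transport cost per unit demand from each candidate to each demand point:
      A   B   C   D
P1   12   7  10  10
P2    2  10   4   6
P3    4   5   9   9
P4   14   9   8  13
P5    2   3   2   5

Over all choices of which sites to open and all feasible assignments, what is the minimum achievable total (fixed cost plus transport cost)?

259

Open {P2, P3}; cheapest assignment that respects the capacities:
  P2 (cap 18, load 17): A, C — cost 11×2 + 6×4 = 46
  P3 (cap 17, load 12): B, D — cost 8×5 + 4×9 = 76
  Shipping 122, fixed 137 → total 259.
  Any other capacity-feasible assignment to {P2, P3} ships for at least 122.
Compare {P2, P5}: its best feasible assignment gives total 269.
Compare {P2, P4}: its best feasible assignment gives total 295.
Every other set of open sites that can feasibly serve all demand totals ≥ 269 even under its best assignment. Minimum: 259.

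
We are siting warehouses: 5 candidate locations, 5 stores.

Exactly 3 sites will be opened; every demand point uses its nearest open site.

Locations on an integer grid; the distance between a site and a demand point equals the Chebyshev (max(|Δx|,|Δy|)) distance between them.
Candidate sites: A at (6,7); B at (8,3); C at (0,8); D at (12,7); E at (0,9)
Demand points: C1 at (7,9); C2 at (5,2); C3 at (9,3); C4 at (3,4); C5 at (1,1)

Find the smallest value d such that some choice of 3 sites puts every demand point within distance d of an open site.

6

Open {A, B, C}.
  Farthest demand point is C5 at distance 6 (to A); all others are ≤ 6.
With {A, B, D} the worst case is 6.
With {A, B, E} the worst case is 6.
No size-3 selection achieves below 6.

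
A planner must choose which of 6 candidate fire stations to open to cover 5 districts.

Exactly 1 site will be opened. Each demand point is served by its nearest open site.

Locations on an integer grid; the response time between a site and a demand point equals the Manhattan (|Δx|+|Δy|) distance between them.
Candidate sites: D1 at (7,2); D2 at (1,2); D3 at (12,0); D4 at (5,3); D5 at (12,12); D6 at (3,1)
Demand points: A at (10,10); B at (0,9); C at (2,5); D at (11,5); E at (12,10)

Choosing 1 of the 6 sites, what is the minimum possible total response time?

46

Open {D5}.
  A→D5 4, B→D5 15, C→D5 17, D→D5 8, E→D5 2  ⇒ total 46.
Compare {D4}: total 50.
Compare {D1}: total 53.
No size-1 selection does better; minimum is 46.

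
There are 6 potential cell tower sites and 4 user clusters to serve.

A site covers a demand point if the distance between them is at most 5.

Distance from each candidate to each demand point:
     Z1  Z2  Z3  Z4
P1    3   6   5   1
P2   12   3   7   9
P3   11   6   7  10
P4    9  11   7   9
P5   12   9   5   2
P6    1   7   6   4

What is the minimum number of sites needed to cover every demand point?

2

Coverage sets (demand points within 5 of each site):
  P1: {Z1, Z3, Z4}
  P2: {Z2}
  P3: {}
  P4: {}
  P5: {Z3, Z4}
  P6: {Z1, Z4}
No single site covers all 4 demand points.
But {P1, P2} covers everything, so the minimum is 2.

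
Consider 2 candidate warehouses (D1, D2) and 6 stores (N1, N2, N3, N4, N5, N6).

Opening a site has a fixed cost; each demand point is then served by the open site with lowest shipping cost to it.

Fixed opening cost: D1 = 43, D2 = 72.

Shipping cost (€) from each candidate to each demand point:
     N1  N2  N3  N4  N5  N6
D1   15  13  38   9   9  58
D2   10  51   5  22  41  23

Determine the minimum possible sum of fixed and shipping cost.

184

Open {D1, D2}: assign each demand point to its cheapest open site.
  N1→D2 10, N2→D1 13, N3→D2 5, N4→D1 9, N5→D1 9, N6→D2 23
  shipping cost 69, fixed 115 → total 184.
Compare {D1}: shipping cost 142 + fixed 43 = 185.
Compare {D2}: shipping cost 152 + fixed 72 = 224.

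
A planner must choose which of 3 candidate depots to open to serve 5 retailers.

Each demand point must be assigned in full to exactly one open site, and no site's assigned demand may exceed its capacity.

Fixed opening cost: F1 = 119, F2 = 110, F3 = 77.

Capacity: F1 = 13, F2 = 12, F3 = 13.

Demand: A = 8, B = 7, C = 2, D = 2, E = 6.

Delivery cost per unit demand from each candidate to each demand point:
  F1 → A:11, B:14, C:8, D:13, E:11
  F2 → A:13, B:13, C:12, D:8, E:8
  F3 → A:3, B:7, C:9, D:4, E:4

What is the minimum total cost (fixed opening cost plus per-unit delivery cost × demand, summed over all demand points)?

Open {F1, F3}; cheapest assignment that respects the capacities:
  F1 (cap 13, load 12): A, C, D — cost 8×11 + 2×8 + 2×13 = 130
  F3 (cap 13, load 13): B, E — cost 7×7 + 6×4 = 73
  Shipping 203, fixed 196 → total 399.
  Any other capacity-feasible assignment to {F1, F3} ships for at least 203.
Compare {F2, F3}: its best feasible assignment gives total 404.
Compare {F1, F2, F3}: its best feasible assignment gives total 499.
Every other set of open sites that can feasibly serve all demand totals ≥ 404 even under its best assignment. Minimum: 399.

399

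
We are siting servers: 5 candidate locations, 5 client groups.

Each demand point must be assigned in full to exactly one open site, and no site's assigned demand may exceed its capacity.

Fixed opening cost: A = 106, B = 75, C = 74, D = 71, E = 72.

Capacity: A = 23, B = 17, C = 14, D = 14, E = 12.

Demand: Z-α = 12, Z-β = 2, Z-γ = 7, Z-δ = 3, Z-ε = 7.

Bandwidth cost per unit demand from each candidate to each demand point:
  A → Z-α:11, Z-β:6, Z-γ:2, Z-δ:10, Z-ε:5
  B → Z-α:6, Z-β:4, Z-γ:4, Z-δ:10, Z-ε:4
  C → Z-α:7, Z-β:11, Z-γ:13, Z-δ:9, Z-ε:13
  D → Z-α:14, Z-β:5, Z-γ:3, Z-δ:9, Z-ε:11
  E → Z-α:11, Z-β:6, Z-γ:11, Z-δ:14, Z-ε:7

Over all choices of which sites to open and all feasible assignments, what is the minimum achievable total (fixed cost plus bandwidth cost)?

Open {A, B}; cheapest assignment that respects the capacities:
  A (cap 23, load 17): Z-γ, Z-δ, Z-ε — cost 7×2 + 3×10 + 7×5 = 79
  B (cap 17, load 14): Z-α, Z-β — cost 12×6 + 2×4 = 80
  Shipping 159, fixed 181 → total 340.
  Any other capacity-feasible assignment to {A, B} ships for at least 159.
Compare {B, C}: its best feasible assignment gives total 341.
Compare {B, D}: its best feasible assignment gives total 354.
Every other set of open sites that can feasibly serve all demand totals ≥ 341 even under its best assignment. Minimum: 340.

340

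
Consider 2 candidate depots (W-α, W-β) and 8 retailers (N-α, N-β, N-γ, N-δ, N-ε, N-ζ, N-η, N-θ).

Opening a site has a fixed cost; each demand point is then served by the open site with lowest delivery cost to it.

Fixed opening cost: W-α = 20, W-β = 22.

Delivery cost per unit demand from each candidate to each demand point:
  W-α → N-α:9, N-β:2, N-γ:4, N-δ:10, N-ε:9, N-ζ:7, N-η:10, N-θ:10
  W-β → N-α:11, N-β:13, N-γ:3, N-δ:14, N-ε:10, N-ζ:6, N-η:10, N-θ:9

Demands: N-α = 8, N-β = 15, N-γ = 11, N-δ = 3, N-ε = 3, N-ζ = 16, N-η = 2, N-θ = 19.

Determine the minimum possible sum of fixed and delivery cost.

Open {W-α, W-β}: assign each demand point to its cheapest open site.
  N-α→W-α 8×9=72, N-β→W-α 15×2=30, N-γ→W-β 11×3=33, N-δ→W-α 3×10=30, N-ε→W-α 3×9=27, N-ζ→W-β 16×6=96, N-η→W-α 2×10=20, N-θ→W-β 19×9=171
  delivery cost 479, fixed 42 → total 521.
Compare {W-α}: delivery cost 525 + fixed 20 = 545.
Compare {W-β}: delivery cost 675 + fixed 22 = 697.

521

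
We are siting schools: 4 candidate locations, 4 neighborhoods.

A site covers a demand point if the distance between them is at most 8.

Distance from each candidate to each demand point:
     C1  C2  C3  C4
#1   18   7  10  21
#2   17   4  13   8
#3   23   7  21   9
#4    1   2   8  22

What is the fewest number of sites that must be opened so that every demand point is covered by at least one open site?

2

Coverage sets (demand points within 8 of each site):
  #1: {C2}
  #2: {C2, C4}
  #3: {C2}
  #4: {C1, C2, C3}
No single site covers all 4 demand points.
But {#2, #4} covers everything, so the minimum is 2.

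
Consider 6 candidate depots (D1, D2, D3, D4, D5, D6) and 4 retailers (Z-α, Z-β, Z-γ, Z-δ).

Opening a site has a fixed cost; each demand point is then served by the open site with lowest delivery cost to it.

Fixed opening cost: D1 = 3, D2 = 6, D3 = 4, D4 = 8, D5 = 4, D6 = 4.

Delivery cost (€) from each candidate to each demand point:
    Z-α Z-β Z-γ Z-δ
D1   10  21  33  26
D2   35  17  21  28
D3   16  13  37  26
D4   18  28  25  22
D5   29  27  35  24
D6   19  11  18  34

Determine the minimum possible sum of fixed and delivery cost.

Open {D1, D6}: assign each demand point to its cheapest open site.
  Z-α→D1 10, Z-β→D6 11, Z-γ→D6 18, Z-δ→D1 26
  delivery cost 65, fixed 7 → total 72.
Compare {D1, D5, D6}: delivery cost 63 + fixed 11 = 74.
Compare {D1, D3, D6}: delivery cost 65 + fixed 11 = 76.
Compare {D1, D4, D6}: delivery cost 61 + fixed 15 = 76.
All other subsets cost ≥ 74. Minimum total cost: 72.

72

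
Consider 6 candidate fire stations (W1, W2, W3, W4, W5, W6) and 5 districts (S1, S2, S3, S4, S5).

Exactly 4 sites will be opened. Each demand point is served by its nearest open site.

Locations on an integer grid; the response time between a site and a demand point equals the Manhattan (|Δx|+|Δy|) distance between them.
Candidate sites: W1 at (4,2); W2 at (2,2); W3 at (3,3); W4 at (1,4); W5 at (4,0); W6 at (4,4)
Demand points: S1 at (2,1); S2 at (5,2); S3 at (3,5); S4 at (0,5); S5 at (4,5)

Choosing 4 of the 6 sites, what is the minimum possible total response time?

Open {W1, W2, W4, W6}.
  S1→W2 1, S2→W1 1, S3→W6 2, S4→W4 2, S5→W6 1  ⇒ total 7.
Compare {W1, W2, W3, W4}: total 9.
Compare {W1, W3, W4, W6}: total 9.
No size-4 selection does better; minimum is 7.

7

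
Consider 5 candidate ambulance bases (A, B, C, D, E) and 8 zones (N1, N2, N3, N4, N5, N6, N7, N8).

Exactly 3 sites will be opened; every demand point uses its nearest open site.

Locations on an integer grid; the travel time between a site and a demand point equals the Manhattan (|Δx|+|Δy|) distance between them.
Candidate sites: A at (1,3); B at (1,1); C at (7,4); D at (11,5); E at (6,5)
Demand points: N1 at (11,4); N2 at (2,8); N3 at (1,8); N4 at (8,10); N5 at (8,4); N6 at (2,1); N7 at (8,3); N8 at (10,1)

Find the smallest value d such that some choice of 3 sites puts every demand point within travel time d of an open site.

7

Open {A, B, C}.
  Farthest demand point is N4 at travel time 7 (to C); all others are ≤ 7.
With {A, C, D} the worst case is 7.
With {A, C, E} the worst case is 7.
No size-3 selection achieves below 7.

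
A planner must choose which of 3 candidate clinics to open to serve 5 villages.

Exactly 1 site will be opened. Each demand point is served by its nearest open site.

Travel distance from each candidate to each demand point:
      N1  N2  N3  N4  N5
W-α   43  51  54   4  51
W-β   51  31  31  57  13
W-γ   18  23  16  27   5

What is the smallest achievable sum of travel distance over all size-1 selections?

89

Open {W-γ}.
  N1→W-γ 18, N2→W-γ 23, N3→W-γ 16, N4→W-γ 27, N5→W-γ 5  ⇒ total 89.
Compare {W-β}: total 183.
Compare {W-α}: total 203.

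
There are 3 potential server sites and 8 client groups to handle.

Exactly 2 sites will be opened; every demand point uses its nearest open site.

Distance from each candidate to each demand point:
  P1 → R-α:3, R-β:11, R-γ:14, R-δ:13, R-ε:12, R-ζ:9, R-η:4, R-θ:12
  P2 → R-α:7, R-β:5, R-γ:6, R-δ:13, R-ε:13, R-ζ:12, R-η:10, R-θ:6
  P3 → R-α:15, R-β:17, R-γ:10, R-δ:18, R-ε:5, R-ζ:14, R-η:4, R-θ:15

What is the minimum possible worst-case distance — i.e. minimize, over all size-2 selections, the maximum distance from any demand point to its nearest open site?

13

Open {P1, P2}.
  Farthest demand point is R-δ at distance 13 (to P1); all others are ≤ 13.
With {P1, P3} the worst case is 13.
With {P2, P3} the worst case is 13.
No size-2 selection achieves below 13.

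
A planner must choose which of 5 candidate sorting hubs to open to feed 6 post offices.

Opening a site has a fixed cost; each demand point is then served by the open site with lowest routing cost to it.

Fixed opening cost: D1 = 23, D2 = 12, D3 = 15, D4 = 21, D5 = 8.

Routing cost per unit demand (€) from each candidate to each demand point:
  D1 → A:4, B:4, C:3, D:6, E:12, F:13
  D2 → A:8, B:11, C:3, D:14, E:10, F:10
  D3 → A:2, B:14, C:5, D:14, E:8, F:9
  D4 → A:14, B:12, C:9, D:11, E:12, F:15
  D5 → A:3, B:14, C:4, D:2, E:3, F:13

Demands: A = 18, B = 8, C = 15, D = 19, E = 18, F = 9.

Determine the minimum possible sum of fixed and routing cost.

332

Open {D1, D3, D5}: assign each demand point to its cheapest open site.
  A→D3 18×2=36, B→D1 8×4=32, C→D1 15×3=45, D→D5 19×2=38, E→D5 18×3=54, F→D3 9×9=81
  routing cost 286, fixed 46 → total 332.
Compare {D1, D2, D3, D5}: routing cost 286 + fixed 58 = 344.
Compare {D1, D3, D4, D5}: routing cost 286 + fixed 67 = 353.
Compare {D1, D2, D5}: routing cost 313 + fixed 43 = 356.
All other subsets cost ≥ 344. Minimum total cost: 332.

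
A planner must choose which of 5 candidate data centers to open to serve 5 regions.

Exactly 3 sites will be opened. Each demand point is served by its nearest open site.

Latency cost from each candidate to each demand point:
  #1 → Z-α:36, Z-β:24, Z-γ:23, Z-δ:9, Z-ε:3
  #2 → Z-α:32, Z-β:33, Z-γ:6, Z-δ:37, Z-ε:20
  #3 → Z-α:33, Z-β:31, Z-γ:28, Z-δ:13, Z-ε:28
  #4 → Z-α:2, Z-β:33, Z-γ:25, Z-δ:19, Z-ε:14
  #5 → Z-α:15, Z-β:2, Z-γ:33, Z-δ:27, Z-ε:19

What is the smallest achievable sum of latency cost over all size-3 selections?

Open {#1, #2, #5}.
  Z-α→#5 15, Z-β→#5 2, Z-γ→#2 6, Z-δ→#1 9, Z-ε→#1 3  ⇒ total 35.
Compare {#1, #4, #5}: total 39.
Compare {#2, #4, #5}: total 43.
No size-3 selection does better; minimum is 35.

35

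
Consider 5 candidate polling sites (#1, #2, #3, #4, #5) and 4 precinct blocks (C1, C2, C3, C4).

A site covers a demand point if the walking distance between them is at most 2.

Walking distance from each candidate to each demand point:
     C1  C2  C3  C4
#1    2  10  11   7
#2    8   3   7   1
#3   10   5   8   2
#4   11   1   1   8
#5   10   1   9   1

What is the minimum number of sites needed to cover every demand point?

3

Coverage sets (demand points within 2 of each site):
  #1: {C1}
  #2: {C4}
  #3: {C4}
  #4: {C2, C3}
  #5: {C2, C4}
No 2 sites suffice: every size-2 union leaves at least one demand point uncovered.
But {#1, #2, #4} covers everything, so the minimum is 3.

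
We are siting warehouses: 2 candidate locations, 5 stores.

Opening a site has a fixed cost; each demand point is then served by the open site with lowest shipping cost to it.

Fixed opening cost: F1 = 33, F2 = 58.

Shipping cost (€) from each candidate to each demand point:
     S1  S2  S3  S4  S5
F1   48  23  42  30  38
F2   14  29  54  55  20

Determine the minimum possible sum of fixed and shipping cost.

Open {F1}: assign each demand point to its cheapest open site.
  S1→F1 48, S2→F1 23, S3→F1 42, S4→F1 30, S5→F1 38
  shipping cost 181, fixed 33 → total 214.
Compare {F1, F2}: shipping cost 129 + fixed 91 = 220.
Compare {F2}: shipping cost 172 + fixed 58 = 230.

214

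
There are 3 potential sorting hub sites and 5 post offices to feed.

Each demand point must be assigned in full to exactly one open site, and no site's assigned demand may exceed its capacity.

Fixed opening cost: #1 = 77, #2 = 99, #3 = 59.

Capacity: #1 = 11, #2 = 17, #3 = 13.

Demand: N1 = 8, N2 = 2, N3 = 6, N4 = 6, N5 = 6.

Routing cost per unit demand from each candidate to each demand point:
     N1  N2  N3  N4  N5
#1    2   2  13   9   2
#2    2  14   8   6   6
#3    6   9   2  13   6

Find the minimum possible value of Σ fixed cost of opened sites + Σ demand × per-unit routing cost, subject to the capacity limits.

Open {#2, #3}; cheapest assignment that respects the capacities:
  #2 (cap 17, load 16): N1, N2, N4 — cost 8×2 + 2×14 + 6×6 = 80
  #3 (cap 13, load 12): N3, N5 — cost 6×2 + 6×6 = 48
  Shipping 128, fixed 158 → total 286.
  Any other capacity-feasible assignment to {#2, #3} ships for at least 128.
Compare {#1, #2, #3}: its best feasible assignment gives total 315.
Every other set of open sites that can feasibly serve all demand totals ≥ 315 even under its best assignment. Minimum: 286.

286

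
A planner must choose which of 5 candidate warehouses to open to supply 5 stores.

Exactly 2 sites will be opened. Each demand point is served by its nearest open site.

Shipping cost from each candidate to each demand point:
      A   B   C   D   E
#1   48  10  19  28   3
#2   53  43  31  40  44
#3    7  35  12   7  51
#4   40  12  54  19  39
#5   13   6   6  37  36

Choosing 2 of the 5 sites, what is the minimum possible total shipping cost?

39

Open {#1, #3}.
  A→#3 7, B→#1 10, C→#3 12, D→#3 7, E→#1 3  ⇒ total 39.
Compare {#1, #5}: total 56.
Compare {#3, #5}: total 62.
No size-2 selection does better; minimum is 39.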